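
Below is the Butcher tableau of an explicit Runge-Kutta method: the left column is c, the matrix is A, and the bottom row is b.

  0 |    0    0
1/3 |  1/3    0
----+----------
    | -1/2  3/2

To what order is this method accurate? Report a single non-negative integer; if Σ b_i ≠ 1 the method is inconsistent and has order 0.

b = (-1/2, 3/2)
c = (0, 1/3)
Σ b_i: (-1/2)·1 + 3/2·1 = 1 ✓
b·c: 3/2·1/3 = 1/2 ✓; 2 stages ⇒ order 2.

2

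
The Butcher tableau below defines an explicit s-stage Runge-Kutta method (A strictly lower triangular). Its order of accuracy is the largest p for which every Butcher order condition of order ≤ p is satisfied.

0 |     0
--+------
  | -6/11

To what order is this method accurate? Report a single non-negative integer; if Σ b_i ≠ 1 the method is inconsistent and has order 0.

0

b = (-6/11)
c = (0)
Σ b_i: (-6/11)·1 = -6/11 ≠ 1 ⇒ order 0.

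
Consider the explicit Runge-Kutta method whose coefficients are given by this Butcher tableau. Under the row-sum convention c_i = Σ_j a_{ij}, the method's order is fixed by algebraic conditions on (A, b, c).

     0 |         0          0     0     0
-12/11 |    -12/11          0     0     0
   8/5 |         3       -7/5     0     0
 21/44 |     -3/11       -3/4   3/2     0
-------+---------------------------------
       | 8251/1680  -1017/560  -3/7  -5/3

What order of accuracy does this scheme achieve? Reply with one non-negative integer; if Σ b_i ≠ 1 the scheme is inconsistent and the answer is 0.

2

b = (8251/1680, -1017/560, -3/7, -5/3)
c = (0, -12/11, 8/5, 21/44)
Ac = (0, 0, 84/55, 177/55)
Σ b_i: 8251/1680·1 + (-1017/560)·1 + (-3/7)·1 + (-5/3)·1 = 1 ✓
b·c: (-1017/560)·(-12/11) + (-3/7)·8/5 + (-5/3)·21/44 = 1/2 ✓
b·c²: (-1017/560)·144/121 + (-3/7)·64/25 + (-5/3)·441/1936 = -1232577/338800 ≠ 1/3 ⇒ order 2.
b·Ac: (-3/7)·84/55 + (-5/3)·177/55 = -331/55 ≠ 1/6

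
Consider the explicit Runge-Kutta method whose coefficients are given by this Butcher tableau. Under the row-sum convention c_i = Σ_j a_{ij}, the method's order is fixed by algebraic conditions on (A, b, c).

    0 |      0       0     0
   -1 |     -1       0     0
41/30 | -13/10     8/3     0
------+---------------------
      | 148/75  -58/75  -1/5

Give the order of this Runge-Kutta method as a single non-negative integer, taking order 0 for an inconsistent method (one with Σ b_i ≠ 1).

2

b = (148/75, -58/75, -1/5)
c = (0, -1, 41/30)
Ac = (0, 0, -8/3)
Σ b_i: 148/75·1 + (-58/75)·1 + (-1/5)·1 = 1 ✓
b·c: (-58/75)·(-1) + (-1/5)·41/30 = 1/2 ✓
b·c²: (-58/75)·1 + (-1/5)·1681/900 = -5161/4500 ≠ 1/3 ⇒ order 2.
b·Ac: (-1/5)·(-8/3) = 8/15 ≠ 1/6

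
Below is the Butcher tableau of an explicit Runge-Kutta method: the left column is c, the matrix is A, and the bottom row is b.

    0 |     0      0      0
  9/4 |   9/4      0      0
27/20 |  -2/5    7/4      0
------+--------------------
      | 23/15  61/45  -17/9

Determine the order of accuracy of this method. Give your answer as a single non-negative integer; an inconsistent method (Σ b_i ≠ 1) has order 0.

2

b = (23/15, 61/45, -17/9)
c = (0, 9/4, 27/20)
Ac = (0, 0, 63/16)
Σ b_i: 23/15·1 + 61/45·1 + (-17/9)·1 = 1 ✓
b·c: 61/45·9/4 + (-17/9)·27/20 = 1/2 ✓
b·c²: 61/45·81/16 + (-17/9)·729/400 = 171/50 ≠ 1/3 ⇒ order 2.
b·Ac: (-17/9)·63/16 = -119/16 ≠ 1/6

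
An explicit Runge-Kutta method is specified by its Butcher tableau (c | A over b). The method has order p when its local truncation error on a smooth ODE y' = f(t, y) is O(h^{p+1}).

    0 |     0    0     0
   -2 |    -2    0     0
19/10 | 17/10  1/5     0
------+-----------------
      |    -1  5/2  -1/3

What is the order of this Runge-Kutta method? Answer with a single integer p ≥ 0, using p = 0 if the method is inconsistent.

0

b = (-1, 5/2, -1/3)
c = (0, -2, 19/10)
Ac = (0, 0, -2/5)
Σ b_i: (-1)·1 + 5/2·1 + (-1/3)·1 = 7/6 ≠ 1 ⇒ order 0.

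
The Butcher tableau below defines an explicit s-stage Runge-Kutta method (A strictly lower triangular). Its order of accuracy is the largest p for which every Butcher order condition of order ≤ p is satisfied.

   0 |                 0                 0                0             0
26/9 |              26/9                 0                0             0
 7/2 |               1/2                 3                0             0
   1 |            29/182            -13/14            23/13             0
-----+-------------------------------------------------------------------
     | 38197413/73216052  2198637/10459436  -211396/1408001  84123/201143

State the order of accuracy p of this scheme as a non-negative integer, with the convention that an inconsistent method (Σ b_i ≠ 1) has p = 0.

3

b = (38197413/73216052, 2198637/10459436, -211396/1408001, 84123/201143)
c = (0, 26/9, 7/2, 1)
Ac = (0, 0, 26/3, 5749/1638)
Σ b_i: 38197413/73216052·1 + 2198637/10459436·1 + (-211396/1408001)·1 + 84123/201143·1 = 1 ✓
b·c: 2198637/10459436·26/9 + (-211396/1408001)·7/2 + 84123/201143·1 = 1/2 ✓
b·c²: 2198637/10459436·676/81 + (-211396/1408001)·49/4 + 84123/201143·1 = 1/3 ✓
b·Ac: (-211396/1408001)·26/3 + 84123/201143·5749/1638 = 1/6 ✓
b·c³: 2198637/10459436·17576/729 + (-211396/1408001)·343/8 + 84123/201143·1 = -10329229/10861722 ≠ 1/4 ⇒ order 3.
b·(c∘Ac): (-211396/1408001)·91/3 + 84123/201143·5749/1638 = -26073479/8448006 ≠ 1/8
b·Ac²: (-211396/1408001)·676/27 + 84123/201143·410521/29484 = 44839859/21723444 ≠ 1/12
b·A²c: 84123/201143·46/3 = 1289886/201143 ≠ 1/24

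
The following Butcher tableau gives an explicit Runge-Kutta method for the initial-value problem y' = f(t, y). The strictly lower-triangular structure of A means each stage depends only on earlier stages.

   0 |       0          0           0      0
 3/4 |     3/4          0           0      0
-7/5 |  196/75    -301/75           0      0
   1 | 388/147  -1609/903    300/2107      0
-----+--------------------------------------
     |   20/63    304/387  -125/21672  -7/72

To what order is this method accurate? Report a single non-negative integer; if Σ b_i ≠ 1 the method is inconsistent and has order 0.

b = (20/63, 304/387, -125/21672, -7/72)
c = (0, 3/4, -7/5, 1)
Ac = (0, 0, -301/100, -43/28)
Σ b_i: 20/63·1 + 304/387·1 + (-125/21672)·1 + (-7/72)·1 = 1 ✓
b·c: 304/387·3/4 + (-125/21672)·(-7/5) + (-7/72)·1 = 1/2 ✓
b·c²: 304/387·9/16 + (-125/21672)·49/25 + (-7/72)·1 = 1/3 ✓
b·Ac: (-125/21672)·(-301/100) + (-7/72)·(-43/28) = 1/6 ✓
b·c³: 304/387·27/64 + (-125/21672)·(-343/125) + (-7/72)·1 = 1/4 ✓
b·(c∘Ac): (-125/21672)·2107/500 + (-7/72)·(-43/28) = 1/8 ✓
b·Ac²: (-125/21672)·(-903/400) + (-7/72)·(-81/112) = 1/12 ✓
b·A²c: (-7/72)·(-3/7) = 1/24 ✓; 4 stages ⇒ order 4.

4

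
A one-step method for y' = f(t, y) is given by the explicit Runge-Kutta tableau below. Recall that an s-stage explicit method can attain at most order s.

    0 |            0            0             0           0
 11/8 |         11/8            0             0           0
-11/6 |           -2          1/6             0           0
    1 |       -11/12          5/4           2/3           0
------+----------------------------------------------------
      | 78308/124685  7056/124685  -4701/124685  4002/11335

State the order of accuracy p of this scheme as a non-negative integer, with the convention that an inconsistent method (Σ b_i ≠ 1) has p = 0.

3

b = (78308/124685, 7056/124685, -4701/124685, 4002/11335)
c = (0, 11/8, -11/6, 1)
Ac = (0, 0, 11/48, 143/288)
Σ b_i: 78308/124685·1 + 7056/124685·1 + (-4701/124685)·1 + 4002/11335·1 = 1 ✓
b·c: 7056/124685·11/8 + (-4701/124685)·(-11/6) + 4002/11335·1 = 1/2 ✓
b·c²: 7056/124685·121/64 + (-4701/124685)·121/36 + 4002/11335·1 = 1/3 ✓
b·Ac: (-4701/124685)·11/48 + 4002/11335·143/288 = 1/6 ✓
b·c³: 7056/124685·1331/512 + (-4701/124685)·(-1331/216) + 4002/11335·1 = 2391253/3264480 ≠ 1/4 ⇒ order 3.
b·(c∘Ac): (-4701/124685)·(-121/288) + 4002/11335·143/288 = 69333/362720 ≠ 1/8
b·Ac²: (-4701/124685)·121/384 + 4002/11335·31823/6912 = 2633851/1632240 ≠ 1/12
b·A²c: 4002/11335·11/72 = 7337/136020 ≠ 1/24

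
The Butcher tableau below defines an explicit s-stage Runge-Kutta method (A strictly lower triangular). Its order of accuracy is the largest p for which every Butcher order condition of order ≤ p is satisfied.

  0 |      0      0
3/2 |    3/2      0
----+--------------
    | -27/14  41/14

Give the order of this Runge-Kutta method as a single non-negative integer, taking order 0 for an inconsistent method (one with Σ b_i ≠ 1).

b = (-27/14, 41/14)
c = (0, 3/2)
Σ b_i: (-27/14)·1 + 41/14·1 = 1 ✓
b·c: 41/14·3/2 = 123/28 ≠ 1/2 ⇒ order 1.

1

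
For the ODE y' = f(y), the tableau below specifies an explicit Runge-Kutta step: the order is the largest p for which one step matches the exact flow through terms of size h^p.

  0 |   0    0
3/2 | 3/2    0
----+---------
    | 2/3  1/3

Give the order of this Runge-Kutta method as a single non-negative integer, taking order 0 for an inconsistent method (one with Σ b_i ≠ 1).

2

b = (2/3, 1/3)
c = (0, 3/2)
Σ b_i: 2/3·1 + 1/3·1 = 1 ✓
b·c: 1/3·3/2 = 1/2 ✓; 2 stages ⇒ order 2.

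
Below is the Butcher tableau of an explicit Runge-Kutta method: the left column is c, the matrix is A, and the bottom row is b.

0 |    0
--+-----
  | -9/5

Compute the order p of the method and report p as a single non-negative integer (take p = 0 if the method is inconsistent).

0

b = (-9/5)
c = (0)
Σ b_i: (-9/5)·1 = -9/5 ≠ 1 ⇒ order 0.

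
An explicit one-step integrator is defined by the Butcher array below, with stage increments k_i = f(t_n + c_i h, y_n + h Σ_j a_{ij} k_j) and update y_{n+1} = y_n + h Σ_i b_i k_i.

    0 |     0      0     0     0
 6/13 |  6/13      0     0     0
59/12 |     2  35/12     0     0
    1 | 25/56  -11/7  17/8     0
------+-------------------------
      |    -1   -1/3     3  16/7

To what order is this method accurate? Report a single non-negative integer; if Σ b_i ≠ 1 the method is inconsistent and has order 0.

0

b = (-1, -1/3, 3, 16/7)
c = (0, 6/13, 59/12, 1)
Ac = (0, 0, 35/26, 84937/8736)
Σ b_i: (-1)·1 + (-1/3)·1 + 3·1 + 16/7·1 = 83/21 ≠ 1 ⇒ order 0.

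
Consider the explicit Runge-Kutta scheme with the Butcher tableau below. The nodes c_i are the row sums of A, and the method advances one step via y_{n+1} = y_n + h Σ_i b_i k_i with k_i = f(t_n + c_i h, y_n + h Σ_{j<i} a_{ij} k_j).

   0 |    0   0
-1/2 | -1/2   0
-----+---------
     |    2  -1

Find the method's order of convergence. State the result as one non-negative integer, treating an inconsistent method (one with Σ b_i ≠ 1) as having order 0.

b = (2, -1)
c = (0, -1/2)
Σ b_i: 2·1 + (-1)·1 = 1 ✓
b·c: (-1)·(-1/2) = 1/2 ✓; 2 stages ⇒ order 2.

2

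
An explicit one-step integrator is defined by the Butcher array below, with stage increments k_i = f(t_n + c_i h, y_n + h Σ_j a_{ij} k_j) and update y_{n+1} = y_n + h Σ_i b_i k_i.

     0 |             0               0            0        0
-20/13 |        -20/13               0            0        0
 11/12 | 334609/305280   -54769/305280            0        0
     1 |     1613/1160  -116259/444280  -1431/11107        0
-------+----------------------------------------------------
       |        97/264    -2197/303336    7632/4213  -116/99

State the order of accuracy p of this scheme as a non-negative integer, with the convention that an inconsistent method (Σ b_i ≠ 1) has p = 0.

4

b = (97/264, -2197/303336, 7632/4213, -116/99)
c = (0, -20/13, 11/12, 1)
Ac = (0, 0, 4213/15264, 33/116)
Σ b_i: 97/264·1 + (-2197/303336)·1 + 7632/4213·1 + (-116/99)·1 = 1 ✓
b·c: (-2197/303336)·(-20/13) + 7632/4213·11/12 + (-116/99)·1 = 1/2 ✓
b·c²: (-2197/303336)·400/169 + 7632/4213·121/144 + (-116/99)·1 = 1/3 ✓
b·Ac: 7632/4213·4213/15264 + (-116/99)·33/116 = 1/6 ✓
b·c³: (-2197/303336)·(-8000/2197) + 7632/4213·1331/1728 + (-116/99)·1 = 1/4 ✓
b·(c∘Ac): 7632/4213·46343/183168 + (-116/99)·33/116 = 1/8 ✓
b·Ac²: 7632/4213·(-21065/49608) + (-116/99)·(-4389/6032) = 1/12 ✓
b·A²c: (-116/99)·(-33/928) = 1/24 ✓; 4 stages ⇒ order 4.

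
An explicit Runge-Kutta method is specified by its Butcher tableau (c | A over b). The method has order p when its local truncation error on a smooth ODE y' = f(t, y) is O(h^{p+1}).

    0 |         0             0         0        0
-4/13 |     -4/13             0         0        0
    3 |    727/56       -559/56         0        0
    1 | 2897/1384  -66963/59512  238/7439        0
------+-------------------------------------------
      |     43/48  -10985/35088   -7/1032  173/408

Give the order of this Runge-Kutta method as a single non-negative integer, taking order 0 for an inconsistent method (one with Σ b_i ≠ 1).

b = (43/48, -10985/35088, -7/1032, 173/408)
c = (0, -4/13, 3, 1)
Ac = (0, 0, 43/14, 153/346)
Σ b_i: 43/48·1 + (-10985/35088)·1 + (-7/1032)·1 + 173/408·1 = 1 ✓
b·c: (-10985/35088)·(-4/13) + (-7/1032)·3 + 173/408·1 = 1/2 ✓
b·c²: (-10985/35088)·16/169 + (-7/1032)·9 + 173/408·1 = 1/3 ✓
b·Ac: (-7/1032)·43/14 + 173/408·153/346 = 1/6 ✓
b·c³: (-10985/35088)·(-64/2197) + (-7/1032)·27 + 173/408·1 = 1/4 ✓
b·(c∘Ac): (-7/1032)·129/14 + 173/408·153/346 = 1/8 ✓
b·Ac²: (-7/1032)·(-86/91) + 173/408·408/2249 = 1/12 ✓
b·A²c: 173/408·17/173 = 1/24 ✓; 4 stages ⇒ order 4.

4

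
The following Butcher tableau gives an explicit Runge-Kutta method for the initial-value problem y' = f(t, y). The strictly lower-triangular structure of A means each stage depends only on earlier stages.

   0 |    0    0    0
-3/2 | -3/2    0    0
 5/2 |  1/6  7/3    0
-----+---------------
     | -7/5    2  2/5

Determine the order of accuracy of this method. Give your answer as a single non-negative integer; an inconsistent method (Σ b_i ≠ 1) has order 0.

b = (-7/5, 2, 2/5)
c = (0, -3/2, 5/2)
Ac = (0, 0, -7/2)
Σ b_i: (-7/5)·1 + 2·1 + 2/5·1 = 1 ✓
b·c: 2·(-3/2) + 2/5·5/2 = -2 ≠ 1/2 ⇒ order 1.

1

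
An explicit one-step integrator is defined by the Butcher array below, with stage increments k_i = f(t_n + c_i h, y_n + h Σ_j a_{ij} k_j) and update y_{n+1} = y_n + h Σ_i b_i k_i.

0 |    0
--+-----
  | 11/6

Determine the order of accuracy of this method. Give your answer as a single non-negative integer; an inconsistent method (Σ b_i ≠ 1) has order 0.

0

b = (11/6)
c = (0)
Σ b_i: 11/6·1 = 11/6 ≠ 1 ⇒ order 0.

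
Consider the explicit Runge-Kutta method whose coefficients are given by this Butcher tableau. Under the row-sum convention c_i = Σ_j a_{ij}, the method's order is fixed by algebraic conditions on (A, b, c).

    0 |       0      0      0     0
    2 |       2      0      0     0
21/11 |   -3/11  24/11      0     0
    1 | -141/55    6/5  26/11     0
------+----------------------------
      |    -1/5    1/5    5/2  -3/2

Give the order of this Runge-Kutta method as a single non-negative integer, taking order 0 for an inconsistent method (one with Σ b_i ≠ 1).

1

b = (-1/5, 1/5, 5/2, -3/2)
c = (0, 2, 21/11, 1)
Ac = (0, 0, 48/11, 4182/605)
Σ b_i: (-1/5)·1 + 1/5·1 + 5/2·1 + (-3/2)·1 = 1 ✓
b·c: 1/5·2 + 5/2·21/11 + (-3/2)·1 = 202/55 ≠ 1/2 ⇒ order 1.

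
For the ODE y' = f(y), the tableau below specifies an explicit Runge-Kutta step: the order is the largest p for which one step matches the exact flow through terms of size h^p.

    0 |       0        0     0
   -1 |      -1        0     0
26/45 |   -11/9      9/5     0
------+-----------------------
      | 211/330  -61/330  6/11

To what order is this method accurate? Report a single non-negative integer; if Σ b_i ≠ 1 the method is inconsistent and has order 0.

b = (211/330, -61/330, 6/11)
c = (0, -1, 26/45)
Ac = (0, 0, -9/5)
Σ b_i: 211/330·1 + (-61/330)·1 + 6/11·1 = 1 ✓
b·c: (-61/330)·(-1) + 6/11·26/45 = 1/2 ✓
b·c²: (-61/330)·1 + 6/11·676/2025 = -41/14850 ≠ 1/3 ⇒ order 2.
b·Ac: 6/11·(-9/5) = -54/55 ≠ 1/6

2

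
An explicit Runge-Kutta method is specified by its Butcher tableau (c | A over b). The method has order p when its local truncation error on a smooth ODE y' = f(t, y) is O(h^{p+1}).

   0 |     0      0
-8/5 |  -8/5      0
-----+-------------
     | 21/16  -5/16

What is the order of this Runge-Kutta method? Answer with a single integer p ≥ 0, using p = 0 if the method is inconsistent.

b = (21/16, -5/16)
c = (0, -8/5)
Σ b_i: 21/16·1 + (-5/16)·1 = 1 ✓
b·c: (-5/16)·(-8/5) = 1/2 ✓; 2 stages ⇒ order 2.

2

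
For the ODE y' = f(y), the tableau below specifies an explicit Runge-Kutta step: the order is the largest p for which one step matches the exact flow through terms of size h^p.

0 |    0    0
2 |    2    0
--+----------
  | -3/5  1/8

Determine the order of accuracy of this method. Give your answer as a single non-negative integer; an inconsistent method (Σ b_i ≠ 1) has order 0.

0

b = (-3/5, 1/8)
c = (0, 2)
Σ b_i: (-3/5)·1 + 1/8·1 = -19/40 ≠ 1 ⇒ order 0.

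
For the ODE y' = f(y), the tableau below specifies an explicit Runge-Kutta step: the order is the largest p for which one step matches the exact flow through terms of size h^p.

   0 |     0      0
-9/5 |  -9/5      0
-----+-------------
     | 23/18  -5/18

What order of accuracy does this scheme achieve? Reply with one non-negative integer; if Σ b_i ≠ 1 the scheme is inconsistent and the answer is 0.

b = (23/18, -5/18)
c = (0, -9/5)
Σ b_i: 23/18·1 + (-5/18)·1 = 1 ✓
b·c: (-5/18)·(-9/5) = 1/2 ✓; 2 stages ⇒ order 2.

2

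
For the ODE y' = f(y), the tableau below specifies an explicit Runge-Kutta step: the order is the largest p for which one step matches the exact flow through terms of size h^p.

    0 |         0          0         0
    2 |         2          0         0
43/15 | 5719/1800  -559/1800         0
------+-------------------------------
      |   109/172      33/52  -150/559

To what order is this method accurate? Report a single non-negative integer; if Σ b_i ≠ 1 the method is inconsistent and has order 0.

3

b = (109/172, 33/52, -150/559)
c = (0, 2, 43/15)
Ac = (0, 0, -559/900)
Σ b_i: 109/172·1 + 33/52·1 + (-150/559)·1 = 1 ✓
b·c: 33/52·2 + (-150/559)·43/15 = 1/2 ✓
b·c²: 33/52·4 + (-150/559)·1849/225 = 1/3 ✓
b·Ac: (-150/559)·(-559/900) = 1/6 ✓; 3 stages ⇒ order 3.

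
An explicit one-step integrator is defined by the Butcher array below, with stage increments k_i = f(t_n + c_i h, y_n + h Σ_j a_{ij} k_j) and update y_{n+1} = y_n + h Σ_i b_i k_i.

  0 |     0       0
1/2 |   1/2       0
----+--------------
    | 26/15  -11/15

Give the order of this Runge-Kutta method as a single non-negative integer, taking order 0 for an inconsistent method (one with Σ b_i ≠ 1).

b = (26/15, -11/15)
c = (0, 1/2)
Σ b_i: 26/15·1 + (-11/15)·1 = 1 ✓
b·c: (-11/15)·1/2 = -11/30 ≠ 1/2 ⇒ order 1.

1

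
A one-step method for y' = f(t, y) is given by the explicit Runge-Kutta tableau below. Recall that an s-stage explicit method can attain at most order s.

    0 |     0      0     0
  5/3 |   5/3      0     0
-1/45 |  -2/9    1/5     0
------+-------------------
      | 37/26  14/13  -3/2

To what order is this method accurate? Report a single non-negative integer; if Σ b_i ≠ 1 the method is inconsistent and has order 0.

b = (37/26, 14/13, -3/2)
c = (0, 5/3, -1/45)
Ac = (0, 0, 1/3)
Σ b_i: 37/26·1 + 14/13·1 + (-3/2)·1 = 1 ✓
b·c: 14/13·5/3 + (-3/2)·(-1/45) = 713/390 ≠ 1/2 ⇒ order 1.

1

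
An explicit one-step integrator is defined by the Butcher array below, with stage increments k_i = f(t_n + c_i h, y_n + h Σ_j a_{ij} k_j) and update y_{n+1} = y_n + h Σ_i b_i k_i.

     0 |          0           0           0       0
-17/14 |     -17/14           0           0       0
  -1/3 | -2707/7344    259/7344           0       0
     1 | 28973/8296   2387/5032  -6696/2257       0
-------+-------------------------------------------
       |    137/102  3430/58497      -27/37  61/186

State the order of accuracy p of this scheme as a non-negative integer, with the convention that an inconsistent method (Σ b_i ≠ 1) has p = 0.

4

b = (137/102, 3430/58497, -27/37, 61/186)
c = (0, -17/14, -1/3, 1)
Ac = (0, 0, -37/864, 403/976)
Σ b_i: 137/102·1 + 3430/58497·1 + (-27/37)·1 + 61/186·1 = 1 ✓
b·c: 3430/58497·(-17/14) + (-27/37)·(-1/3) + 61/186·1 = 1/2 ✓
b·c²: 3430/58497·289/196 + (-27/37)·1/9 + 61/186·1 = 1/3 ✓
b·Ac: (-27/37)·(-37/864) + 61/186·403/976 = 1/6 ✓
b·c³: 3430/58497·(-4913/2744) + (-27/37)·(-1/27) + 61/186·1 = 1/4 ✓
b·(c∘Ac): (-27/37)·37/2592 + 61/186·403/976 = 1/8 ✓
b·Ac²: (-27/37)·629/12096 + 61/186·5053/13664 = 1/12 ✓
b·A²c: 61/186·31/244 = 1/24 ✓; 4 stages ⇒ order 4.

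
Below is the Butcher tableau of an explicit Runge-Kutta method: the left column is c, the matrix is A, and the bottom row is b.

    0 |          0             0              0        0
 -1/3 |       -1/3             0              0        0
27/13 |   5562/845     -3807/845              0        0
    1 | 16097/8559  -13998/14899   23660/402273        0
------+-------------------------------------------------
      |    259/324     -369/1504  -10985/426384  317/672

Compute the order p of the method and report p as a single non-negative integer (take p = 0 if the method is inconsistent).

4

b = (259/324, -369/1504, -10985/426384, 317/672)
c = (0, -1/3, 27/13, 1)
Ac = (0, 0, 1269/845, 138/317)
Σ b_i: 259/324·1 + (-369/1504)·1 + (-10985/426384)·1 + 317/672·1 = 1 ✓
b·c: (-369/1504)·(-1/3) + (-10985/426384)·27/13 + 317/672·1 = 1/2 ✓
b·c²: (-369/1504)·1/9 + (-10985/426384)·729/169 + 317/672·1 = 1/3 ✓
b·Ac: (-10985/426384)·1269/845 + 317/672·138/317 = 1/6 ✓
b·c³: (-369/1504)·(-1/27) + (-10985/426384)·19683/2197 + 317/672·1 = 1/4 ✓
b·(c∘Ac): (-10985/426384)·34263/10985 + 317/672·138/317 = 1/8 ✓
b·Ac²: (-10985/426384)·(-423/845) + 317/672·142/951 = 1/12 ✓
b·A²c: 317/672·28/317 = 1/24 ✓; 4 stages ⇒ order 4.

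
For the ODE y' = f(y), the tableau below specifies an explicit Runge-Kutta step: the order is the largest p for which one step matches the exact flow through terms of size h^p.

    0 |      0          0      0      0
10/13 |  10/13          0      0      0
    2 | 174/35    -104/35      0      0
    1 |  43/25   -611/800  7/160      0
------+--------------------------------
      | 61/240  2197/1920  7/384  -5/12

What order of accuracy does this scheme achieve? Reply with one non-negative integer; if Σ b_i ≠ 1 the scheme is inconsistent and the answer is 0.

b = (61/240, 2197/1920, 7/384, -5/12)
c = (0, 10/13, 2, 1)
Ac = (0, 0, -16/7, -1/2)
Σ b_i: 61/240·1 + 2197/1920·1 + 7/384·1 + (-5/12)·1 = 1 ✓
b·c: 2197/1920·10/13 + 7/384·2 + (-5/12)·1 = 1/2 ✓
b·c²: 2197/1920·100/169 + 7/384·4 + (-5/12)·1 = 1/3 ✓
b·Ac: 7/384·(-16/7) + (-5/12)·(-1/2) = 1/6 ✓
b·c³: 2197/1920·1000/2197 + 7/384·8 + (-5/12)·1 = 1/4 ✓
b·(c∘Ac): 7/384·(-32/7) + (-5/12)·(-1/2) = 1/8 ✓
b·Ac²: 7/384·(-160/91) + (-5/12)·(-18/65) = 1/12 ✓
b·A²c: (-5/12)·(-1/10) = 1/24 ✓; 4 stages ⇒ order 4.

4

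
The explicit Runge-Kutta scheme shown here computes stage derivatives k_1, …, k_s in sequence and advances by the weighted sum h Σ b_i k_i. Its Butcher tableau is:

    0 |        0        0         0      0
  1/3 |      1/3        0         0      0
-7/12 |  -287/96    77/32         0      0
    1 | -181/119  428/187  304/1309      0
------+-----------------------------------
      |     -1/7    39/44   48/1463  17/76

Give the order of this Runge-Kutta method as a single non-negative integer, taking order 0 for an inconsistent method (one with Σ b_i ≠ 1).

4

b = (-1/7, 39/44, 48/1463, 17/76)
c = (0, 1/3, -7/12, 1)
Ac = (0, 0, 77/96, 32/51)
Σ b_i: (-1/7)·1 + 39/44·1 + 48/1463·1 + 17/76·1 = 1 ✓
b·c: 39/44·1/3 + 48/1463·(-7/12) + 17/76·1 = 1/2 ✓
b·c²: 39/44·1/9 + 48/1463·49/144 + 17/76·1 = 1/3 ✓
b·Ac: 48/1463·77/96 + 17/76·32/51 = 1/6 ✓
b·c³: 39/44·1/27 + 48/1463·(-343/1728) + 17/76·1 = 1/4 ✓
b·(c∘Ac): 48/1463·(-539/1152) + 17/76·32/51 = 1/8 ✓
b·Ac²: 48/1463·77/288 + 17/76·1/3 = 1/12 ✓
b·A²c: 17/76·19/102 = 1/24 ✓; 4 stages ⇒ order 4.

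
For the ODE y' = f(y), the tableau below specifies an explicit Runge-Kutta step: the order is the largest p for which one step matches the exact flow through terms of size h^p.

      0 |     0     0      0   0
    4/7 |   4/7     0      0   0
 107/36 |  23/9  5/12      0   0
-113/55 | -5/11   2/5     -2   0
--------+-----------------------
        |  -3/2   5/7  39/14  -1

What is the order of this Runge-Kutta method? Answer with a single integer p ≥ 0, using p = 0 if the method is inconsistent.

b = (-3/2, 5/7, 39/14, -1)
c = (0, 4/7, 107/36, -113/55)
Ac = (0, 0, 5/21, -3601/630)
Σ b_i: (-3/2)·1 + 5/7·1 + 39/14·1 + (-1)·1 = 1 ✓
b·c: 5/7·4/7 + 39/14·107/36 + (-1)·(-113/55) = 694823/64680 ≠ 1/2 ⇒ order 1.

1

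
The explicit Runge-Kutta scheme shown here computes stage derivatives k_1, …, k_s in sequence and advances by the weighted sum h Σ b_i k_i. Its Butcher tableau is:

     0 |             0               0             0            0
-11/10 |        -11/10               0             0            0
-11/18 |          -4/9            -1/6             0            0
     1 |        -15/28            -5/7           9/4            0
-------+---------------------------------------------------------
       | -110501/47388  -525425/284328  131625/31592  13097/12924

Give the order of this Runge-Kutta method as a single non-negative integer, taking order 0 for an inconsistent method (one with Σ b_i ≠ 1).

3

b = (-110501/47388, -525425/284328, 131625/31592, 13097/12924)
c = (0, -11/10, -11/18, 1)
Ac = (0, 0, 11/60, -33/56)
Σ b_i: (-110501/47388)·1 + (-525425/284328)·1 + 131625/31592·1 + 13097/12924·1 = 1 ✓
b·c: (-525425/284328)·(-11/10) + 131625/31592·(-11/18) + 13097/12924·1 = 1/2 ✓
b·c²: (-525425/284328)·121/100 + 131625/31592·121/324 + 13097/12924·1 = 1/3 ✓
b·Ac: 131625/31592·11/60 + 13097/12924·(-33/56) = 1/6 ✓
b·c³: (-525425/284328)·(-1331/1000) + 131625/31592·(-1331/5832) + 13097/12924·1 = 651923/258480 ≠ 1/4 ⇒ order 3.
b·(c∘Ac): 131625/31592·(-121/1080) + 13097/12924·(-33/56) = -73337/68928 ≠ 1/8
b·Ac²: 131625/31592·(-121/600) + 13097/12924·(-121/5040) = -2011229/2326320 ≠ 1/12
b·A²c: 13097/12924·33/80 = 144067/344640 ≠ 1/24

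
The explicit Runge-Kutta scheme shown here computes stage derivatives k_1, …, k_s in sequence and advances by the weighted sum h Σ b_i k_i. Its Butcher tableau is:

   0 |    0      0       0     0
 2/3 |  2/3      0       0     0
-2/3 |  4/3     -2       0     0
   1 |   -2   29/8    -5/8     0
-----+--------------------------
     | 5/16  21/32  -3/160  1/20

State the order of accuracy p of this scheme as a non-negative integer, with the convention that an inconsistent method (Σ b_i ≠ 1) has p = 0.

4

b = (5/16, 21/32, -3/160, 1/20)
c = (0, 2/3, -2/3, 1)
Ac = (0, 0, -4/3, 17/6)
Σ b_i: 5/16·1 + 21/32·1 + (-3/160)·1 + 1/20·1 = 1 ✓
b·c: 21/32·2/3 + (-3/160)·(-2/3) + 1/20·1 = 1/2 ✓
b·c²: 21/32·4/9 + (-3/160)·4/9 + 1/20·1 = 1/3 ✓
b·Ac: (-3/160)·(-4/3) + 1/20·17/6 = 1/6 ✓
b·c³: 21/32·8/27 + (-3/160)·(-8/27) + 1/20·1 = 1/4 ✓
b·(c∘Ac): (-3/160)·8/9 + 1/20·17/6 = 1/8 ✓
b·Ac²: (-3/160)·(-8/9) + 1/20·4/3 = 1/12 ✓
b·A²c: 1/20·5/6 = 1/24 ✓; 4 stages ⇒ order 4.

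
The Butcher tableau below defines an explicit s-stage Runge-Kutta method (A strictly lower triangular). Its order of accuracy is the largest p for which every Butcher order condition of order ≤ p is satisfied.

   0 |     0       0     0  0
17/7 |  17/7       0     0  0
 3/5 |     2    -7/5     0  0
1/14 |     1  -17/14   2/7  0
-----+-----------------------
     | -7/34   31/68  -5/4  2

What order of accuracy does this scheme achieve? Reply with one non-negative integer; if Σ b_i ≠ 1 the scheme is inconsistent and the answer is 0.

2

b = (-7/34, 31/68, -5/4, 2)
c = (0, 17/7, 3/5, 1/14)
Ac = (0, 0, -17/5, -1361/490)
Σ b_i: (-7/34)·1 + 31/68·1 + (-5/4)·1 + 2·1 = 1 ✓
b·c: 31/68·17/7 + (-5/4)·3/5 + 2·1/14 = 1/2 ✓
b·c²: 31/68·289/49 + (-5/4)·9/25 + 2·1/196 = 551/245 ≠ 1/3 ⇒ order 2.
b·Ac: (-5/4)·(-17/5) + 2·(-1361/490) = -1279/980 ≠ 1/6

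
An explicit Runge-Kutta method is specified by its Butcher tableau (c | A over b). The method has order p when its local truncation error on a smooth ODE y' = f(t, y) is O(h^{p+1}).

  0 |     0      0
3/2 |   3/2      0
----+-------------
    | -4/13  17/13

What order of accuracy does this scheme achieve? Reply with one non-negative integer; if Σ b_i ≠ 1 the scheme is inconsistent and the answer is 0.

1

b = (-4/13, 17/13)
c = (0, 3/2)
Σ b_i: (-4/13)·1 + 17/13·1 = 1 ✓
b·c: 17/13·3/2 = 51/26 ≠ 1/2 ⇒ order 1.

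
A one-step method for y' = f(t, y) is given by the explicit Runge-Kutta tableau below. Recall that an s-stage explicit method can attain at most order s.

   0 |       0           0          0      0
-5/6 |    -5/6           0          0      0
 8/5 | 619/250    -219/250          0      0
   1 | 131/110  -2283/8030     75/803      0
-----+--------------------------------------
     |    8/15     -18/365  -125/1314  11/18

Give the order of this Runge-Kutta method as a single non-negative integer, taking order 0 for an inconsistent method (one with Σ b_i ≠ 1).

4

b = (8/15, -18/365, -125/1314, 11/18)
c = (0, -5/6, 8/5, 1)
Ac = (0, 0, 73/100, 17/44)
Σ b_i: 8/15·1 + (-18/365)·1 + (-125/1314)·1 + 11/18·1 = 1 ✓
b·c: (-18/365)·(-5/6) + (-125/1314)·8/5 + 11/18·1 = 1/2 ✓
b·c²: (-18/365)·25/36 + (-125/1314)·64/25 + 11/18·1 = 1/3 ✓
b·Ac: (-125/1314)·73/100 + 11/18·17/44 = 1/6 ✓
b·c³: (-18/365)·(-125/216) + (-125/1314)·512/125 + 11/18·1 = 1/4 ✓
b·(c∘Ac): (-125/1314)·146/125 + 11/18·17/44 = 1/8 ✓
b·Ac²: (-125/1314)·(-73/120) + 11/18·1/24 = 1/12 ✓
b·A²c: 11/18·3/44 = 1/24 ✓; 4 stages ⇒ order 4.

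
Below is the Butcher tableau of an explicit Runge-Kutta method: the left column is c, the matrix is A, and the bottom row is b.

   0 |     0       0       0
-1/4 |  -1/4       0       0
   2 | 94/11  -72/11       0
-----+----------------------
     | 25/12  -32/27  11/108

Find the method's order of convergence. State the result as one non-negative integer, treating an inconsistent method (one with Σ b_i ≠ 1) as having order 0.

b = (25/12, -32/27, 11/108)
c = (0, -1/4, 2)
Ac = (0, 0, 18/11)
Σ b_i: 25/12·1 + (-32/27)·1 + 11/108·1 = 1 ✓
b·c: (-32/27)·(-1/4) + 11/108·2 = 1/2 ✓
b·c²: (-32/27)·1/16 + 11/108·4 = 1/3 ✓
b·Ac: 11/108·18/11 = 1/6 ✓; 3 stages ⇒ order 3.

3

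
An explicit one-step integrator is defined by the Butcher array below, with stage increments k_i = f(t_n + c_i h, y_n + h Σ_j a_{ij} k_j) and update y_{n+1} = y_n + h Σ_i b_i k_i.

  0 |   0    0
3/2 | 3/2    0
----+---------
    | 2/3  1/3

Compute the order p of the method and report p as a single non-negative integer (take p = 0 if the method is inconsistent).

b = (2/3, 1/3)
c = (0, 3/2)
Σ b_i: 2/3·1 + 1/3·1 = 1 ✓
b·c: 1/3·3/2 = 1/2 ✓; 2 stages ⇒ order 2.

2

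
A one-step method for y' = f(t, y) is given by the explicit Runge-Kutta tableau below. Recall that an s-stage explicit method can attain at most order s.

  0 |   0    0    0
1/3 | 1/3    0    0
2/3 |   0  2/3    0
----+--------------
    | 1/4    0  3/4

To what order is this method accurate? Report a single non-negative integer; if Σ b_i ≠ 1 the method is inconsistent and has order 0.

3

b = (1/4, 0, 3/4)
c = (0, 1/3, 2/3)
Ac = (0, 0, 2/9)
Σ b_i: 1/4·1 + 3/4·1 = 1 ✓
b·c: 3/4·2/3 = 1/2 ✓
b·c²: 3/4·4/9 = 1/3 ✓
b·Ac: 3/4·2/9 = 1/6 ✓; 3 stages ⇒ order 3.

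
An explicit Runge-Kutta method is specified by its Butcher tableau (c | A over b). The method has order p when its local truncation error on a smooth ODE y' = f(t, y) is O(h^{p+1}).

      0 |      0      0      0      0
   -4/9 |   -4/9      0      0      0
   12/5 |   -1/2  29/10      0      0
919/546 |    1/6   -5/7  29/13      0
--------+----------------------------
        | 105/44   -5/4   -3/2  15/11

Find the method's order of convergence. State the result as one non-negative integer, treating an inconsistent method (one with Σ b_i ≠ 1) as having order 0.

1

b = (105/44, -5/4, -3/2, 15/11)
c = (0, -4/9, 12/5, 919/546)
Ac = (0, 0, -58/45, 23224/4095)
Σ b_i: 105/44·1 + (-5/4)·1 + (-3/2)·1 + 15/11·1 = 1 ✓
b·c: (-5/4)·(-4/9) + (-3/2)·12/5 + 15/11·919/546 = -67499/90090 ≠ 1/2 ⇒ order 1.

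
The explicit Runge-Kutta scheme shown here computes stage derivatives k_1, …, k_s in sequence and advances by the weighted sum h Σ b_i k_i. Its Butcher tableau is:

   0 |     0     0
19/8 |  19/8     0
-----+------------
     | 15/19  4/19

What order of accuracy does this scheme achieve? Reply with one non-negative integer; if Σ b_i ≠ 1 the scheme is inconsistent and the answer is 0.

b = (15/19, 4/19)
c = (0, 19/8)
Σ b_i: 15/19·1 + 4/19·1 = 1 ✓
b·c: 4/19·19/8 = 1/2 ✓; 2 stages ⇒ order 2.

2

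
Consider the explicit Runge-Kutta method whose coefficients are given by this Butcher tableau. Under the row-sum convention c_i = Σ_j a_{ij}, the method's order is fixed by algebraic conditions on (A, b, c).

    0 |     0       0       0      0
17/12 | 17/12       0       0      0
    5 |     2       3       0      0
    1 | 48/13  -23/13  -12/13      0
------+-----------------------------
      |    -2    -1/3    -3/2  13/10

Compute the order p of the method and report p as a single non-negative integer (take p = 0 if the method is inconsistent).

0

b = (-2, -1/3, -3/2, 13/10)
c = (0, 17/12, 5, 1)
Ac = (0, 0, 17/4, -1111/156)
Σ b_i: (-2)·1 + (-1/3)·1 + (-3/2)·1 + 13/10·1 = -38/15 ≠ 1 ⇒ order 0.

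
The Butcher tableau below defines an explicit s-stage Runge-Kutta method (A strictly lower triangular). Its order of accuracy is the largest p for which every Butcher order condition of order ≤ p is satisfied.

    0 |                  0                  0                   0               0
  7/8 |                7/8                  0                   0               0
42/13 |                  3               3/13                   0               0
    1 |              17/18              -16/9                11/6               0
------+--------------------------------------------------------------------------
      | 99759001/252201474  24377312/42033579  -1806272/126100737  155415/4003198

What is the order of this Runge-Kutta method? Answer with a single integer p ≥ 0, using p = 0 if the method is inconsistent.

b = (99759001/252201474, 24377312/42033579, -1806272/126100737, 155415/4003198)
c = (0, 7/8, 42/13, 1)
Ac = (0, 0, 21/104, 511/117)
Σ b_i: 99759001/252201474·1 + 24377312/42033579·1 + (-1806272/126100737)·1 + 155415/4003198·1 = 1 ✓
b·c: 24377312/42033579·7/8 + (-1806272/126100737)·42/13 + 155415/4003198·1 = 1/2 ✓
b·c²: 24377312/42033579·49/64 + (-1806272/126100737)·1764/169 + 155415/4003198·1 = 1/3 ✓
b·Ac: (-1806272/126100737)·21/104 + 155415/4003198·511/117 = 1/6 ✓
b·c³: 24377312/42033579·343/512 + (-1806272/126100737)·74088/2197 + 155415/4003198·1 = -69565877/1248997776 ≠ 1/4 ⇒ order 3.
b·(c∘Ac): (-1806272/126100737)·441/676 + 155415/4003198·511/117 = 1924111/12009594 ≠ 1/8
b·Ac²: (-1806272/126100737)·147/832 + 155415/4003198·108143/6084 = 429369367/624498888 ≠ 1/12
b·A²c: 155415/4003198·77/208 = 920535/64051168 ≠ 1/24

3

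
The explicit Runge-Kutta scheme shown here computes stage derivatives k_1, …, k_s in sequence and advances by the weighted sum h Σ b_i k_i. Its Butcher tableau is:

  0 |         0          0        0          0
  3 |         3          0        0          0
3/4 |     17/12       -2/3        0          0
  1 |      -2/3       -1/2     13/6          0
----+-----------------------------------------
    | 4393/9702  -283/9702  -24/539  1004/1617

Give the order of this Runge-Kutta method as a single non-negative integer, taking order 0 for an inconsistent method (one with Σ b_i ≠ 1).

3

b = (4393/9702, -283/9702, -24/539, 1004/1617)
c = (0, 3, 3/4, 1)
Ac = (0, 0, -2, 1/8)
Σ b_i: 4393/9702·1 + (-283/9702)·1 + (-24/539)·1 + 1004/1617·1 = 1 ✓
b·c: (-283/9702)·3 + (-24/539)·3/4 + 1004/1617·1 = 1/2 ✓
b·c²: (-283/9702)·9 + (-24/539)·9/16 + 1004/1617·1 = 1/3 ✓
b·Ac: (-24/539)·(-2) + 1004/1617·1/8 = 1/6 ✓
b·c³: (-283/9702)·27 + (-24/539)·27/64 + 1004/1617·1 = -2399/12936 ≠ 1/4 ⇒ order 3.
b·(c∘Ac): (-24/539)·(-3/2) + 1004/1617·1/8 = 467/3234 ≠ 1/8
b·Ac²: (-24/539)·(-6) + 1004/1617·(-105/32) = -7633/4312 ≠ 1/12
b·A²c: 1004/1617·(-13/3) = -13052/4851 ≠ 1/24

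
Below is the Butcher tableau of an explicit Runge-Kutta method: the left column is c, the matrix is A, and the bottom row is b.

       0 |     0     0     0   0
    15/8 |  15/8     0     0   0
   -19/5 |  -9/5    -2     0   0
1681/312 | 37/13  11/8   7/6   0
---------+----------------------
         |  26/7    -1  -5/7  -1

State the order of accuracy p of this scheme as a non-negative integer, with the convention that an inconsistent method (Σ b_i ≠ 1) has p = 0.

1

b = (26/7, -1, -5/7, -1)
c = (0, 15/8, -19/5, 1681/312)
Ac = (0, 0, -15/4, -1781/960)
Σ b_i: 26/7·1 + (-1)·1 + (-5/7)·1 + (-1)·1 = 1 ✓
b·c: (-1)·15/8 + (-5/7)·(-19/5) + (-1)·1681/312 = -4967/1092 ≠ 1/2 ⇒ order 1.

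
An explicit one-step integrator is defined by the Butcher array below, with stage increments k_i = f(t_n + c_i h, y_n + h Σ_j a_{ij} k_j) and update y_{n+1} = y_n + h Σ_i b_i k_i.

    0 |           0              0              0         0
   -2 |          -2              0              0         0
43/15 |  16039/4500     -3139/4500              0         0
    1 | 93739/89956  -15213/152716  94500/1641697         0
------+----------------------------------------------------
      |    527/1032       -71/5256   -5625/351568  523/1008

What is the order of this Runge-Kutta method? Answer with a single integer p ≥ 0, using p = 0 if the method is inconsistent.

4

b = (527/1032, -71/5256, -5625/351568, 523/1008)
c = (0, -2, 43/15, 1)
Ac = (0, 0, 3139/2250, 381/1046)
Σ b_i: 527/1032·1 + (-71/5256)·1 + (-5625/351568)·1 + 523/1008·1 = 1 ✓
b·c: (-71/5256)·(-2) + (-5625/351568)·43/15 + 523/1008·1 = 1/2 ✓
b·c²: (-71/5256)·4 + (-5625/351568)·1849/225 + 523/1008·1 = 1/3 ✓
b·Ac: (-5625/351568)·3139/2250 + 523/1008·381/1046 = 1/6 ✓
b·c³: (-71/5256)·(-8) + (-5625/351568)·79507/3375 + 523/1008·1 = 1/4 ✓
b·(c∘Ac): (-5625/351568)·134977/33750 + 523/1008·381/1046 = 1/8 ✓
b·Ac²: (-5625/351568)·(-3139/1125) + 523/1008·39/523 = 1/12 ✓
b·A²c: 523/1008·42/523 = 1/24 ✓; 4 stages ⇒ order 4.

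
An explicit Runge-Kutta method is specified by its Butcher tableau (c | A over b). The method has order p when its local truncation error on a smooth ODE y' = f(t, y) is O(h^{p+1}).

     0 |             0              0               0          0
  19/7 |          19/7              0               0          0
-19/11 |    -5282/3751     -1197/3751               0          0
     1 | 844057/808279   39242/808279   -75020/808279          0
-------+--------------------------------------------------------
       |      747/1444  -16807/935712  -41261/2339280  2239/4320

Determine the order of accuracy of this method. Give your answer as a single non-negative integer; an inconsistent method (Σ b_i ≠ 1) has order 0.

4

b = (747/1444, -16807/935712, -41261/2339280, 2239/4320)
c = (0, 19/7, -19/11, 1)
Ac = (0, 0, -3249/3751, 654/2239)
Σ b_i: 747/1444·1 + (-16807/935712)·1 + (-41261/2339280)·1 + 2239/4320·1 = 1 ✓
b·c: (-16807/935712)·19/7 + (-41261/2339280)·(-19/11) + 2239/4320·1 = 1/2 ✓
b·c²: (-16807/935712)·361/49 + (-41261/2339280)·361/121 + 2239/4320·1 = 1/3 ✓
b·Ac: (-41261/2339280)·(-3249/3751) + 2239/4320·654/2239 = 1/6 ✓
b·c³: (-16807/935712)·6859/343 + (-41261/2339280)·(-6859/1331) + 2239/4320·1 = 1/4 ✓
b·(c∘Ac): (-41261/2339280)·61731/41261 + 2239/4320·654/2239 = 1/8 ✓
b·Ac²: (-41261/2339280)·(-61731/26257) + 2239/4320·1266/15673 = 1/12 ✓
b·A²c: 2239/4320·180/2239 = 1/24 ✓; 4 stages ⇒ order 4.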